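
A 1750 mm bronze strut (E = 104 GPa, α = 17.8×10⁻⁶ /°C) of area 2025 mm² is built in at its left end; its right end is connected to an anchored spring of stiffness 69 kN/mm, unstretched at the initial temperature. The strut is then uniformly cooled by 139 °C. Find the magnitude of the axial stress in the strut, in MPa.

σ ≈ 93.8 MPa (tensile)

Free thermal contraction: δ_free = αΔT L = 17.8×10⁻⁶ × 139 × 1750 = 4.33 mm.
Let P be the tensile force in the spring. The strut extends elastically by PL/(AE) and the spring stretches by P/k; together these equal δ_free.
So P = δ_free / [L/(AE) + 1/k] = 4.33 / [ 1750/(2025×104×10³) + 1/(69×10³) ].
P = 4.33 / 2.28×10⁻⁵ = 189900 N.
σ = P/A = 189900/2025 = 93.77 MPa.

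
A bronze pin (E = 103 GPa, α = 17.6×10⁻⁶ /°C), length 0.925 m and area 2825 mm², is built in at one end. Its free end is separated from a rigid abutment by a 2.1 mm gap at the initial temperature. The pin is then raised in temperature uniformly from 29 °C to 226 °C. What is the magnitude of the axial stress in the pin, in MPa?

σ ≈ 123 MPa (compressive)

Unrestrained expansion: δ_free = αΔT L = 17.6×10⁻⁶ × 197 × 925 = 3.207 mm.
After closing the 2.1 mm clearance, 3.207 − 2.1 = 1.107 mm of expansion remains to be suppressed by the wall.
That suppressed elongation corresponds to σ = E·Δ/L = 103×10³ × 1.107/925 = 123.3 MPa.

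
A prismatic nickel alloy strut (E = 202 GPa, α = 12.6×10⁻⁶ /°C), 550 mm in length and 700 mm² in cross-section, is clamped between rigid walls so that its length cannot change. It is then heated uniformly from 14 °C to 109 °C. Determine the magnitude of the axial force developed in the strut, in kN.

P ≈ 169 kN (compressive)

Full restraint means ε = 0, so the stress is σ = EαΔT = 202×10³ × 12.6×10⁻⁶ × 95 = 241.8 MPa.
P = AEαΔT = 700 × 202×10³ × 12.6×10⁻⁶ × 95 = 169.3 kN (compressive).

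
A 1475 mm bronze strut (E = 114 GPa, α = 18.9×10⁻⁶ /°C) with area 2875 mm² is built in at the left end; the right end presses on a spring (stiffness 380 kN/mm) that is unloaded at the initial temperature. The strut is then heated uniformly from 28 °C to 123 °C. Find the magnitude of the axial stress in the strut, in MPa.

If the spring were absent the strut would lengthen by αΔT L = 18.9×10⁻⁶ × 95 × 1475 = 2.648 mm.
Let P be the compressive force at the spring. The strut shortens elastically by PL/(AE) and the spring compresses by P/k; together these equal δ_free.
So P = δ_free / [L/(AE) + 1/k] = 2.648 / [ 1475/(2875×114×10³) + 1/(380×10³) ].
P = 2.648 / 7.132×10⁻⁶ = 371300 N.
σ = P/A = 371300/2875 = 129.2 MPa.

σ ≈ 129 MPa (compressive)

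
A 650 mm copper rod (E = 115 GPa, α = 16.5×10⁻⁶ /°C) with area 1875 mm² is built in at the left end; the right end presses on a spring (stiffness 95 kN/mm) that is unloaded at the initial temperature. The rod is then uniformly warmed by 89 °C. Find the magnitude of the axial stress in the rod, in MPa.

σ ≈ 37.6 MPa (compressive)

If the spring were absent the rod would lengthen by αΔT L = 16.5×10⁻⁶ × 89 × 650 = 0.9545 mm.
With a force P in the spring, the elastic change of the rod is PL/(AE) and that of the spring is P/k; compatibility requires their sum to equal δ_free.
P [ L/(AE) + 1/k ] = δ_free → P [ 650/(1875×115×10³) + 1/(95×10³) ] = 0.9545.
P = 0.9545 / 1.354×10⁻⁵ = 70490 N.
σ = P/A = 70490/1875 = 37.6 MPa.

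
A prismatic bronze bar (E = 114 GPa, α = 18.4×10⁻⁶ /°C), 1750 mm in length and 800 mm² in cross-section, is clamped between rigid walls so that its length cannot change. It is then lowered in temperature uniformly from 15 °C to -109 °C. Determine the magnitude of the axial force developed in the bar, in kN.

P ≈ 208 kN (tensile)

Full restraint means ε = 0, so the stress is σ = EαΔT = 114×10³ × 18.4×10⁻⁶ × 124 = 260.1 MPa.
Then P = σA = 260.1 × 800 mm² = 208.1 kN, tensile.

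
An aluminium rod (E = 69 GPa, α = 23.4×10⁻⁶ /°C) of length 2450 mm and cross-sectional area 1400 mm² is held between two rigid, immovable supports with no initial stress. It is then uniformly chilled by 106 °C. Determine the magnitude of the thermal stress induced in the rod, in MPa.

σ ≈ 171 MPa (tensile)

Because both ends are immovable the net strain is zero, and the suppressed thermal strain is αΔT = 23.4×10⁻⁶ × 106 = 2480.4×10⁻⁶.
The stress required to suppress this strain is σ = Eε = 69×10³ × 2480.4×10⁻⁶ = 171.1 MPa, tensile since the rod is trying to contract.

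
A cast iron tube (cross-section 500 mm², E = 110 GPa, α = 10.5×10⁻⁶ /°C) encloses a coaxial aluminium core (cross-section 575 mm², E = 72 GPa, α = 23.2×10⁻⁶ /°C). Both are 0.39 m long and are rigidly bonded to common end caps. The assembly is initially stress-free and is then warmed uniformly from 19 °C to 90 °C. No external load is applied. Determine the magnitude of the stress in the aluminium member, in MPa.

Equilibrium of a rigid end plate with no external load gives equal and opposite internal forces ±P in the two members. Since α_{aluminium} > α_{cast iron}, heating drives the aluminium into compression and the cast iron into tension.
Setting the final lengths equal and cancelling L: (α₁ − α₂)ΔT = P/(A₁E₁) + P/(A₂E₂).
|α₁ − α₂|·ΔT = 12.7×10⁻⁶ × 71 = 0.0009017.
1/(A₁E₁) + 1/(A₂E₂) = 1/(500×110×10³) + 1/(575×72×10³) = 4.234×10⁻⁸ N⁻¹.
So P = 0.0009017 / 4.234×10⁻⁸ = 21.3 kN.
σ_{aluminium} = P/A₂ = 21300/575 = 37.04 MPa, compressive.

σ ≈ 37 MPa (compressive)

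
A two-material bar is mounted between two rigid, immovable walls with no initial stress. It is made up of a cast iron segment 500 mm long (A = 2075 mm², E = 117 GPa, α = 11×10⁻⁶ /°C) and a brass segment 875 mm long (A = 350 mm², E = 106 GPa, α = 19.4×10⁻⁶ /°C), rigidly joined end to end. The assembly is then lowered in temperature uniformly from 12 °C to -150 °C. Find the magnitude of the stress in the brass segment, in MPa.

Free thermal contraction of the whole bar: Σ αᵢΔT Lᵢ = 11×10⁻⁶×162×500 + 19.4×10⁻⁶×162×875 = 3.641 mm.
The rigid supports impose zero overall length change; the single axial force P common to all segments must satisfy P Σ Lᵢ/(AᵢEᵢ) = δ_free.
The series flexibility is Σ Lᵢ/(AᵢEᵢ) = 500/(2075×117×10³) + 875/(350×106×10³) = 2.564×10⁻⁵ mm/N.
P = 3.641 / 2.564×10⁻⁵ = 142000 N = 142 kN, tensile.
σ_{brass} = P / A = 142000 / 350 = 405.7 MPa.

σ ≈ 406 MPa (tensile)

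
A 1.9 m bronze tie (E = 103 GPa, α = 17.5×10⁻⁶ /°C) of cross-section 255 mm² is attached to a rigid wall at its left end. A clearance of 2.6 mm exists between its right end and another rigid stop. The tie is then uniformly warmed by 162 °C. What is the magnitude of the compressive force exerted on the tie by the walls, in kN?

P ≈ 38.5 kN

Free thermal elongation = αΔT L = 17.5×10⁻⁶ × 162 × 1900 = 5.386 mm.
After closing the 2.6 mm clearance, 5.386 − 2.6 = 2.786 mm of expansion remains to be suppressed by the wall.
Compatibility: PL/(AE) = 2.786 mm, so σ = P/A = E × (2.786/1900) = 151.1 MPa.
P = σA = 151.1 × 255 = 38.52 kN.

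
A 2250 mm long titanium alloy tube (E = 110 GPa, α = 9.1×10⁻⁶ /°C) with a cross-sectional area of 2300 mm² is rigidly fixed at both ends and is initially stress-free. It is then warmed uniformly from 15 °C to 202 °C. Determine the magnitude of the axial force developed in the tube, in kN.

With zero net strain, σ = E·αΔT = 110 GPa × 9.1×10⁻⁶ × 187 = 187.2 MPa.
Axial force P = σA = 187.2 × 2300 = 430500 N = 430.5 kN, compressive.

P ≈ 431 kN (compressive)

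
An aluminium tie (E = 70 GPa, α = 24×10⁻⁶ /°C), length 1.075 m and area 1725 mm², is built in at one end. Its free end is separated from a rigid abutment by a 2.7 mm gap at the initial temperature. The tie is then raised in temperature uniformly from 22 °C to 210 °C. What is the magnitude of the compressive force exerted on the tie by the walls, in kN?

P ≈ 242 kN

If the wall were absent the tie would grow by αΔT L = 24×10⁻⁶ × 188 × 1075 = 4.85 mm.
After closing the 2.7 mm clearance, 4.85 − 2.7 = 2.15 mm of expansion remains to be suppressed by the wall.
So σ = E(δ_free − g)/L = 70×10³ × 2.15/1075 = 140 MPa.
Force on the wall = σA = 140 × 1725 mm² = 241.5 kN.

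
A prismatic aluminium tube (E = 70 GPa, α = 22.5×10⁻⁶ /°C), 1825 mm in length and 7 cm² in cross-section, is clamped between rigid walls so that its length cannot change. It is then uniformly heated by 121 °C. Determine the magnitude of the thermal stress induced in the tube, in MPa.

With length fixed, the mechanical strain must cancel the thermal strain αΔT = 22.5×10⁻⁶ × 121 = 2722.5×10⁻⁶.
The stress required to suppress this strain is σ = Eε = 70×10³ × 2722.5×10⁻⁶ = 190.6 MPa, compressive since the tube is trying to expand.

σ ≈ 191 MPa (compressive)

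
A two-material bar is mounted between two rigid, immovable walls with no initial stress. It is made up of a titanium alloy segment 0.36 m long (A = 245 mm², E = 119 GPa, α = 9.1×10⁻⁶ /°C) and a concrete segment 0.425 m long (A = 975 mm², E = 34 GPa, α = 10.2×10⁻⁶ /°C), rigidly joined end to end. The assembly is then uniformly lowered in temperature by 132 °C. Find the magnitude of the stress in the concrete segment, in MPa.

σ ≈ 40.9 MPa (tensile)

Free thermal contraction of the whole bar: Σ αᵢΔT Lᵢ = 9.1×10⁻⁶×132×360 + 10.2×10⁻⁶×132×425 = 1.005 mm.
The walls prevent any net length change, so an axial force P (same in every segment) develops. Compatibility: P · Σ Lᵢ/(AᵢEᵢ) = δ_free.
The series flexibility is Σ Lᵢ/(AᵢEᵢ) = 360/(245×119×10³) + 425/(975×34×10³) = 2.517×10⁻⁵ mm/N.
P = 1.005 / 2.517×10⁻⁵ = 39920 N = 39.92 kN, tensile.
σ_{concrete} = P / A = 39920 / 975 = 40.94 MPa.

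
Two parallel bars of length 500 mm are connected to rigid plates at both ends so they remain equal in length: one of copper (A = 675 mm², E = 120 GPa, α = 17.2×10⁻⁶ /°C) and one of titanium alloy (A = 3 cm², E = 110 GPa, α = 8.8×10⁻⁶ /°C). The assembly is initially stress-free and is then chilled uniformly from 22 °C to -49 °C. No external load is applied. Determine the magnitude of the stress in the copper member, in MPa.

Equilibrium of a rigid end plate with no external load gives equal and opposite internal forces ±P in the two members. Since α_{copper} > α_{titanium alloy}, cooling drives the copper into tension and the titanium alloy into compression.
Compatibility of the two members (thermal + elastic change equal): (α₁ − α₂)ΔT = P·[1/(A₁E₁) + 1/(A₂E₂)].
|α₁ − α₂|·ΔT = 8.4×10⁻⁶ × 71 = 0.0005964.
1/(A₁E₁) + 1/(A₂E₂) = 1/(675×120×10³) + 1/(300×110×10³) = 4.265×10⁻⁸ N⁻¹.
So P = 0.0005964 / 4.265×10⁻⁸ = 13.98 kN.
σ_{copper} = P/A₁ = 13980/675 = 20.72 MPa, tensile.

σ ≈ 20.7 MPa (tensile)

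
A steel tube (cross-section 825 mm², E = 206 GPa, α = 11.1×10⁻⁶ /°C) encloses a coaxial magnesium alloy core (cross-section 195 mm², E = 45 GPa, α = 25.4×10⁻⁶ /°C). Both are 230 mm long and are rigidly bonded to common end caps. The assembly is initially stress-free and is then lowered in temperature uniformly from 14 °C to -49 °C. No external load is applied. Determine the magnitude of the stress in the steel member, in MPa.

The magnesium alloy has the larger α, so on cooling it would change length more than the steel if both were free. The rigid plates force a common final length, so the magnesium alloy is put into tension and the steel into compression, with equal and opposite forces P (no external load).
Compatibility of the two members (thermal + elastic change equal): (α₁ − α₂)ΔT = P·[1/(A₁E₁) + 1/(A₂E₂)].
|α₁ − α₂|·ΔT = 14.3×10⁻⁶ × 63 = 0.0009009.
1/(A₁E₁) + 1/(A₂E₂) = 1/(825×206×10³) + 1/(195×45×10³) = 1.198×10⁻⁷ N⁻¹.
So P = 0.0009009 / 1.198×10⁻⁷ = 7.517 kN.
σ_{steel} = P/A₁ = 7517/825 = 9.112 MPa, compressive.

σ ≈ 9.11 MPa (compressive)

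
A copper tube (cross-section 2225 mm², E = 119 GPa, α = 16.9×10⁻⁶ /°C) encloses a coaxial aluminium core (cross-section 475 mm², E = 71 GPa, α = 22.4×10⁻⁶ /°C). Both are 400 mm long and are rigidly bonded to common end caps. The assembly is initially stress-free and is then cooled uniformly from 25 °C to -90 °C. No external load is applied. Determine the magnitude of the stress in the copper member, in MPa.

σ ≈ 8.5 MPa (compressive)

Both members must finish at the same length. With the larger α, the aluminium tends to over-contract; the plates restrain it, putting the aluminium in tension and the copper in compression. With no external load the two internal forces are equal and opposite, magnitude P.
Compatibility of the two members (thermal + elastic change equal): (α₁ − α₂)ΔT = P·[1/(A₁E₁) + 1/(A₂E₂)].
|α₁ − α₂|·ΔT = 5.5×10⁻⁶ × 115 = 0.0006325.
1/(A₁E₁) + 1/(A₂E₂) = 1/(2225×119×10³) + 1/(475×71×10³) = 3.343×10⁻⁸ N⁻¹.
P = 0.0006325 / 3.343×10⁻⁸ = 18920 N = 18.92 kN.
σ_{copper} = P/A₁ = 18920/2225 = 8.504 MPa, compressive.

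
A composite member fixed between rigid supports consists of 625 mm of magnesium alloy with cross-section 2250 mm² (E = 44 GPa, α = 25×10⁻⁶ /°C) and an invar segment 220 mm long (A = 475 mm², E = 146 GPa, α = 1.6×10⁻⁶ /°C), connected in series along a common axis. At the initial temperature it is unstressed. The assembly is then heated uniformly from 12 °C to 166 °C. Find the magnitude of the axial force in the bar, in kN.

P ≈ 259 kN (compressive)

Free thermal expansion of the whole bar: Σ αᵢΔT Lᵢ = 25×10⁻⁶×154×625 + 1.6×10⁻⁶×154×220 = 2.46 mm.
Since the ends are fixed, an axial force P builds up, equal in every segment, with P · Σ Lᵢ/(AᵢEᵢ) = δ_free.
The series flexibility is Σ Lᵢ/(AᵢEᵢ) = 625/(2250×44×10³) + 220/(475×146×10³) = 9.485×10⁻⁶ mm/N.
So P = 2.46 / 9.485×10⁻⁶ = 259.4 kN, compressive.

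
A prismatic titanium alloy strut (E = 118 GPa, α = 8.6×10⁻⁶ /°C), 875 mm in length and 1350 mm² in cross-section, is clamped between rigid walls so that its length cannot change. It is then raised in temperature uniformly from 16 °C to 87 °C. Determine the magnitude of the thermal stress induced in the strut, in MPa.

σ ≈ 72.1 MPa (compressive)

With length fixed, the mechanical strain must cancel the thermal strain αΔT = 8.6×10⁻⁶ × 71 = 610.6×10⁻⁶.
Hence σ = E·αΔT = 118×10³ × 610.6×10⁻⁶ = 72.05 MPa, compressive.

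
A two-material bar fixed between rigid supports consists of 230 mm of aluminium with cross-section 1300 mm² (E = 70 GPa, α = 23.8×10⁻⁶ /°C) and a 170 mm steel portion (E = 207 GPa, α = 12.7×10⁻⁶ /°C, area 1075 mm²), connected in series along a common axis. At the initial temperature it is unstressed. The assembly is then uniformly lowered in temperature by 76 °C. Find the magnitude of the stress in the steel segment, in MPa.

With the walls removed the bar would change length by δ_free = Σ αᵢΔT Lᵢ = 23.8×10⁻⁶×76×230 + 12.7×10⁻⁶×76×170 = 0.5801 mm.
Since the ends are fixed, an axial force P builds up, equal in every segment, with P · Σ Lᵢ/(AᵢEᵢ) = δ_free.
Σ Lᵢ/(AᵢEᵢ) = 230/(1300×70×10³) + 170/(1075×207×10³) = 3.291×10⁻⁶ mm/N.
P = 0.5801 / 3.291×10⁻⁶ = 176200 N = 176.2 kN, tensile.
σ_{steel} = P / A = 176200 / 1075 = 164 MPa.

σ ≈ 164 MPa (tensile)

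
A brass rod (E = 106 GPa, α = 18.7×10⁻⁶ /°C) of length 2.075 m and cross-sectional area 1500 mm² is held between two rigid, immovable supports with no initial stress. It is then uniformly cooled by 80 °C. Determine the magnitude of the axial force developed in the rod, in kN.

P ≈ 238 kN (tensile)

With zero net strain, σ = E·αΔT = 106 GPa × 18.7×10⁻⁶ × 80 = 158.6 MPa.
Axial force P = σA = 158.6 × 1500 = 237900 N = 237.9 kN, tensile.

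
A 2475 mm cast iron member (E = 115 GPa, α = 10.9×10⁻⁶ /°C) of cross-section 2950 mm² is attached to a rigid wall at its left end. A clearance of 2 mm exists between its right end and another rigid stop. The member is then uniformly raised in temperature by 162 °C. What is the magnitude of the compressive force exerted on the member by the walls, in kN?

If the wall were absent the member would grow by αΔT L = 10.9×10⁻⁶ × 162 × 2475 = 4.37 mm.
This exceeds the 2 mm gap, so the wall pushes back. The portion of expansion that must be recovered elastically is δ_free − gap = 4.37 − 2 = 2.37 mm.
Compatibility: PL/(AE) = 2.37 mm, so σ = P/A = E × (2.37/2475) = 110.1 MPa.
P = σA = 110.1 × 2950 = 324.9 kN.

P ≈ 325 kN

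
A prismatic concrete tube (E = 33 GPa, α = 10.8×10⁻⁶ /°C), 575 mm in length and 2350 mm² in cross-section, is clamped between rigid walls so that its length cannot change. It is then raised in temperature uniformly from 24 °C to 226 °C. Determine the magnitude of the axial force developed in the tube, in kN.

P ≈ 169 kN (compressive)

The ends cannot move, so σ = EαΔT = 33×10³ × 10.8×10⁻⁶ × 202 = 71.99 MPa.
Axial force P = σA = 71.99 × 2350 = 169200 N = 169.2 kN, compressive.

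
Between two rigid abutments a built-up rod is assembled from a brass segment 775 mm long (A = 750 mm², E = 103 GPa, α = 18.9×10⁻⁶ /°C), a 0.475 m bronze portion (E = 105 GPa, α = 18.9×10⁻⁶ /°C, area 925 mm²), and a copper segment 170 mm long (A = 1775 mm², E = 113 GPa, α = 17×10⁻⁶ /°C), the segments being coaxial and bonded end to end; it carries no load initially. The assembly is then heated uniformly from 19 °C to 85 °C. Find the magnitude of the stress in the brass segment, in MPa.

σ ≈ 148 MPa (compressive)

Free thermal expansion of the whole bar: Σ αᵢΔT Lᵢ = 18.9×10⁻⁶×66×775 + 18.9×10⁻⁶×66×475 + 17×10⁻⁶×66×170 = 1.75 mm.
Since the ends are fixed, an axial force P builds up, equal in every segment, with P · Σ Lᵢ/(AᵢEᵢ) = δ_free.
Σ Lᵢ/(AᵢEᵢ) = 775/(750×103×10³) + 475/(925×105×10³) + 170/(1775×113×10³) = 1.577×10⁻⁵ mm/N.
P = 1.75 / 1.577×10⁻⁵ = 111000 N = 111 kN, compressive.
σ_{brass} = P / A = 111000 / 750 = 148 MPa.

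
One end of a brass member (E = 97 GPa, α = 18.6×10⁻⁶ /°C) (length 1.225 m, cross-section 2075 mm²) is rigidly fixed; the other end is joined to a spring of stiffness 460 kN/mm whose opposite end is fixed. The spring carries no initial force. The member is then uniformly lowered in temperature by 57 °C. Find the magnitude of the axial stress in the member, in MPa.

σ ≈ 75.8 MPa (tensile)

Free thermal contraction: δ_free = αΔT L = 18.6×10⁻⁶ × 57 × 1225 = 1.299 mm.
With a force P in the spring, the elastic change of the member is PL/(AE) and that of the spring is P/k; compatibility requires their sum to equal δ_free.
P [ L/(AE) + 1/k ] = δ_free → P [ 1225/(2075×97×10³) + 1/(460×10³) ] = 1.299.
P = 1.299 / 8.26×10⁻⁶ = 157200 N.
σ = P/A = 157200/2075 = 75.77 MPa.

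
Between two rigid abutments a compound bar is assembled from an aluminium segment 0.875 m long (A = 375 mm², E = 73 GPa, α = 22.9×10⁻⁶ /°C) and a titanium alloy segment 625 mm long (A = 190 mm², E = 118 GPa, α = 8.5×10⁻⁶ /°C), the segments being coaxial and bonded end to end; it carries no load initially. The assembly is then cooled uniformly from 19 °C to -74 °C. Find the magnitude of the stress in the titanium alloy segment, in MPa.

With the walls removed the bar would change length by δ_free = Σ αᵢΔT Lᵢ = 22.9×10⁻⁶×93×875 + 8.5×10⁻⁶×93×625 = 2.358 mm.
Since the ends are fixed, an axial force P builds up, equal in every segment, with P · Σ Lᵢ/(AᵢEᵢ) = δ_free.
The series flexibility is Σ Lᵢ/(AᵢEᵢ) = 875/(375×73×10³) + 625/(190×118×10³) = 5.984×10⁻⁵ mm/N.
Hence P = δ_free / Σ(L/AE) = 2.358/5.984×10⁻⁵ = 39.4 kN (tensile).
σ_{titanium alloy} = P / A = 39400 / 190 = 207.4 MPa.

σ ≈ 207 MPa (tensile)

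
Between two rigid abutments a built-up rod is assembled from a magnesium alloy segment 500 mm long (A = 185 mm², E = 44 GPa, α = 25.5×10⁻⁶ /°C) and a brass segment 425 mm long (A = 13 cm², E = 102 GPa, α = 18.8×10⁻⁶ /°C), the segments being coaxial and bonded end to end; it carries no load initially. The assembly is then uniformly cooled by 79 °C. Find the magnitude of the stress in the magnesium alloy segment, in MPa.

σ ≈ 137 MPa (tensile)

If the supports were absent, the total length change would be Σ αᵢΔT Lᵢ = 25.5×10⁻⁶×79×500 + 18.8×10⁻⁶×79×425 = 1.638 mm.
The walls prevent any net length change, so an axial force P (same in every segment) develops. Compatibility: P · Σ Lᵢ/(AᵢEᵢ) = δ_free.
Σ Lᵢ/(AᵢEᵢ) = 500/(185×44×10³) + 425/(1300×102×10³) = 6.463×10⁻⁵ mm/N.
So P = 1.638 / 6.463×10⁻⁵ = 25.35 kN, tensile.
σ_{magnesium alloy} = P / A = 25350 / 185 = 137 MPa.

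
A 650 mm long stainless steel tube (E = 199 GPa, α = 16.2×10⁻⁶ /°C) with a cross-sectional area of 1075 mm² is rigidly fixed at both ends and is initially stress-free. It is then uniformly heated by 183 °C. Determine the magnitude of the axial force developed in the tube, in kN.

P ≈ 634 kN (compressive)

Full restraint means ε = 0, so the stress is σ = EαΔT = 199×10³ × 16.2×10⁻⁶ × 183 = 590 MPa.
P = AEαΔT = 1075 × 199×10³ × 16.2×10⁻⁶ × 183 = 634.2 kN (compressive).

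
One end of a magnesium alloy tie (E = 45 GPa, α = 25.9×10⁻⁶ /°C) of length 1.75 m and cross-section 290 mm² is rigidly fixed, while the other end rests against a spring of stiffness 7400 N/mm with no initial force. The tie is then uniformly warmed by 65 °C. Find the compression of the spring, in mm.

δ ≈ 1.48 mm

Free thermal expansion: δ_free = αΔT L = 25.9×10⁻⁶ × 65 × 1750 = 2.946 mm.
Let P be the compressive force at the spring. The tie shortens elastically by PL/(AE) and the spring compresses by P/k; together these equal δ_free.
So P = δ_free / [L/(AE) + 1/k] = 2.946 / [ 1750/(290×45×10³) + 1/(7400) ].
P = 2.946 / 0.0002692 = 10940 N.
Spring compression = P/k = 10940/(7400) = 1.479 mm.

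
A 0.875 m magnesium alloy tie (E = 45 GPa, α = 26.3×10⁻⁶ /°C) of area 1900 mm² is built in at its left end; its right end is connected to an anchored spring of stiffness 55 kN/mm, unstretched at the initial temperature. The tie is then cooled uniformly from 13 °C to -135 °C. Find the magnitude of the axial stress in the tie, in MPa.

Free thermal contraction: δ_free = αΔT L = 26.3×10⁻⁶ × 148 × 875 = 3.406 mm.
Let P be the tensile force in the spring. The tie extends elastically by PL/(AE) and the spring stretches by P/k; together these equal δ_free.
P [ L/(AE) + 1/k ] = δ_free → P [ 875/(1900×45×10³) + 1/(55×10³) ] = 3.406.
P = 3.406 / 2.842×10⁻⁵ = 119900 N.
σ = P/A = 119900/1900 = 63.08 MPa.

σ ≈ 63.1 MPa (tensile)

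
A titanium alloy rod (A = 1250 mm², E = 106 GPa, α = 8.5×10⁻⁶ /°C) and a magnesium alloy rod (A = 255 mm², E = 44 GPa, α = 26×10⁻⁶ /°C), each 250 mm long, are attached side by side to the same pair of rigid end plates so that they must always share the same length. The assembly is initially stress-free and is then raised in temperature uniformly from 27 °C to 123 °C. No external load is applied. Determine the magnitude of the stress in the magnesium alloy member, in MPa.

σ ≈ 68.1 MPa (compressive)

Both members must finish at the same length. With the larger α, the magnesium alloy tends to over-expand; the plates restrain it, putting the magnesium alloy in compression and the titanium alloy in tension. With no external load the two internal forces are equal and opposite, magnitude P.
Setting the final lengths equal and cancelling L: (α₁ − α₂)ΔT = P/(A₁E₁) + P/(A₂E₂).
|α₁ − α₂|·ΔT = 17.5×10⁻⁶ × 96 = 0.00168.
1/(A₁E₁) + 1/(A₂E₂) = 1/(1250×106×10³) + 1/(255×44×10³) = 9.667×10⁻⁸ N⁻¹.
So P = 0.00168 / 9.667×10⁻⁸ = 17.38 kN.
σ_{magnesium alloy} = P/A₂ = 17380/255 = 68.15 MPa, compressive.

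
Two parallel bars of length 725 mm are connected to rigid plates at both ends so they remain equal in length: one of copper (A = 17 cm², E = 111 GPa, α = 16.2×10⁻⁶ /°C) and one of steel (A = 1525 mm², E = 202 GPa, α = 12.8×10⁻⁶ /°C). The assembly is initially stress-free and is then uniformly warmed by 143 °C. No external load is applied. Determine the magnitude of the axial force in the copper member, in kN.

The copper has the larger α, so on heating it would change length more than the steel if both were free. The rigid plates force a common final length, so the copper is put into compression and the steel into tension, with equal and opposite forces P (no external load).
Setting the final lengths equal and cancelling L: (α₁ − α₂)ΔT = P/(A₁E₁) + P/(A₂E₂).
|α₁ − α₂|·ΔT = 3.4×10⁻⁶ × 143 = 0.0004862.
1/(A₁E₁) + 1/(A₂E₂) = 1/(1700×111×10³) + 1/(1525×202×10³) = 8.546×10⁻⁹ N⁻¹.
P = 0.0004862 / 8.546×10⁻⁹ = 56890 N = 56.89 kN.

P ≈ 56.9 kN (compressive in the copper)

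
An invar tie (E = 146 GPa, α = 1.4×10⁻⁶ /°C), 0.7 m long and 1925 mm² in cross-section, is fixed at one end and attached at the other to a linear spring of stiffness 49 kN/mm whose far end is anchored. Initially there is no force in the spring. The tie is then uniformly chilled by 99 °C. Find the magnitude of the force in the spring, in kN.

Free thermal contraction: δ_free = αΔT L = 1.4×10⁻⁶ × 99 × 700 = 0.09702 mm.
Let P be the tensile force in the spring. The tie extends elastically by PL/(AE) and the spring stretches by P/k; together these equal δ_free.
P [ L/(AE) + 1/k ] = δ_free → P [ 700/(1925×146×10³) + 1/(49×10³) ] = 0.09702.
P = 0.09702 / 2.29×10⁻⁵ = 4237 N.

P ≈ 4.24 kN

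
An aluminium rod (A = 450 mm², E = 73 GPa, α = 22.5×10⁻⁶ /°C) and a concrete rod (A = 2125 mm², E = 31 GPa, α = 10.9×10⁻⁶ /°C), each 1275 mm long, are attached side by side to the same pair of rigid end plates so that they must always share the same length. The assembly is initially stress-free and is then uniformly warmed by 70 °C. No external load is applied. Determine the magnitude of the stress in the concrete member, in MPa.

Both members must finish at the same length. With the larger α, the aluminium tends to over-expand; the plates restrain it, putting the aluminium in compression and the concrete in tension. With no external load the two internal forces are equal and opposite, magnitude P.
Equating the net (thermal + elastic) strains gives |α₁ − α₂|·ΔT = P·[1/(A₁E₁) + 1/(A₂E₂)].
|α₁ − α₂|·ΔT = 11.6×10⁻⁶ × 70 = 0.000812.
1/(A₁E₁) + 1/(A₂E₂) = 1/(450×73×10³) + 1/(2125×31×10³) = 4.562×10⁻⁸ N⁻¹.
So P = 0.000812 / 4.562×10⁻⁸ = 17.8 kN.
σ_{concrete} = P/A₂ = 17800/2125 = 8.376 MPa, tensile.

σ ≈ 8.38 MPa (tensile)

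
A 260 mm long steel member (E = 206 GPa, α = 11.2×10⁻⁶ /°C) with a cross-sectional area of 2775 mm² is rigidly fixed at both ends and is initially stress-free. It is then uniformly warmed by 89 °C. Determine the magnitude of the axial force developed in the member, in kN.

The ends cannot move, so σ = EαΔT = 206×10³ × 11.2×10⁻⁶ × 89 = 205.3 MPa.
Axial force P = σA = 205.3 × 2775 = 569800 N = 569.8 kN, compressive.

P ≈ 570 kN (compressive)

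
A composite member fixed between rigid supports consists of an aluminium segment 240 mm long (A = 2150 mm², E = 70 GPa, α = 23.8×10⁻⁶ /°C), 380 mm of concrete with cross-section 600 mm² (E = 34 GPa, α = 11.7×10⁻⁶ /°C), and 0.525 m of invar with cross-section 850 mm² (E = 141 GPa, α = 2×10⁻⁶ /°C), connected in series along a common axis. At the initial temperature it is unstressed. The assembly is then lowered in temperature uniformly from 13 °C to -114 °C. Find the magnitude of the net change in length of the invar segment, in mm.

With the walls removed the bar would change length by δ_free = Σ αᵢΔT Lᵢ = 23.8×10⁻⁶×127×240 + 11.7×10⁻⁶×127×380 + 2×10⁻⁶×127×525 = 1.423 mm.
Since the ends are fixed, an axial force P builds up, equal in every segment, with P · Σ Lᵢ/(AᵢEᵢ) = δ_free.
The series flexibility is Σ Lᵢ/(AᵢEᵢ) = 240/(2150×70×10³) + 380/(600×34×10³) + 525/(850×141×10³) = 2.46×10⁻⁵ mm/N.
Hence P = δ_free / Σ(L/AE) = 1.423/2.46×10⁻⁵ = 57.86 kN (tensile).
For the invar segment, free thermal change = 2×10⁻⁶×127×525 = 0.1333 mm and elastic change from P = 57860×525/(850×141×10³) = 0.2534 mm; these oppose, so the net change is 0.12 mm (segment lengthens).

|ΔL| ≈ 0.12 mm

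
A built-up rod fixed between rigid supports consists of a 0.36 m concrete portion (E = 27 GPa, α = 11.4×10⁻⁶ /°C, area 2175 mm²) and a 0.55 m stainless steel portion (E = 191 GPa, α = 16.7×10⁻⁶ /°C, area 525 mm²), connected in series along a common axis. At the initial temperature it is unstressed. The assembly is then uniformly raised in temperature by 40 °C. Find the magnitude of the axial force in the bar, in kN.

Free thermal expansion of the whole bar: Σ αᵢΔT Lᵢ = 11.4×10⁻⁶×40×360 + 16.7×10⁻⁶×40×550 = 0.5316 mm.
Since the ends are fixed, an axial force P builds up, equal in every segment, with P · Σ Lᵢ/(AᵢEᵢ) = δ_free.
The series flexibility is Σ Lᵢ/(AᵢEᵢ) = 360/(2175×27×10³) + 550/(525×191×10³) = 1.162×10⁻⁵ mm/N.
P = 0.5316 / 1.162×10⁻⁵ = 45760 N = 45.76 kN, compressive.

P ≈ 45.8 kN (compressive)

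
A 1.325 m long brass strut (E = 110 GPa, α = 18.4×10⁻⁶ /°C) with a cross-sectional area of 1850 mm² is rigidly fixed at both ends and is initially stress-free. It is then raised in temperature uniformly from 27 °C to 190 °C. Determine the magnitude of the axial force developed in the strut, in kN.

P ≈ 610 kN (compressive)

With zero net strain, σ = E·αΔT = 110 GPa × 18.4×10⁻⁶ × 163 = 329.9 MPa.
Axial force P = σA = 329.9 × 1850 = 610300 N = 610.3 kN, compressive.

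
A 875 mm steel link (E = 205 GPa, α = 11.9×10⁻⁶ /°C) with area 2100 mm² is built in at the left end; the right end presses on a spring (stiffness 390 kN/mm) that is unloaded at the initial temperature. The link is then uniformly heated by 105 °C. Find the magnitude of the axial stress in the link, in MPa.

The unrestrained thermal change is αΔT L = 11.9×10⁻⁶ × 105 × 875 = 1.093 mm.
Let P be the compressive force at the spring. The link shortens elastically by PL/(AE) and the spring compresses by P/k; together these equal δ_free.
So P = δ_free / [L/(AE) + 1/k] = 1.093 / [ 875/(2100×205×10³) + 1/(390×10³) ].
P = 1.093 / 4.597×10⁻⁶ = 237900 N.
σ = P/A = 237900/2100 = 113.3 MPa.

σ ≈ 113 MPa (compressive)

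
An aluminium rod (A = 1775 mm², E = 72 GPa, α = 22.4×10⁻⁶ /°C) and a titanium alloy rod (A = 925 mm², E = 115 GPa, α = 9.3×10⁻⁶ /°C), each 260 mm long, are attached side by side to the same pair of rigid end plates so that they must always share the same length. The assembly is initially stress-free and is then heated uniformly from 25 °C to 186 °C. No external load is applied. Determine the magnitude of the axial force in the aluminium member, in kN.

P ≈ 122 kN (compressive in the aluminium)

Both members must finish at the same length. With the larger α, the aluminium tends to over-expand; the plates restrain it, putting the aluminium in compression and the titanium alloy in tension. With no external load the two internal forces are equal and opposite, magnitude P.
Setting the final lengths equal and cancelling L: (α₁ − α₂)ΔT = P/(A₁E₁) + P/(A₂E₂).
|α₁ − α₂|·ΔT = 13.1×10⁻⁶ × 161 = 0.002109.
1/(A₁E₁) + 1/(A₂E₂) = 1/(1775×72×10³) + 1/(925×115×10³) = 1.723×10⁻⁸ N⁻¹.
P = 0.002109 / 1.723×10⁻⁸ = 122400 N = 122.4 kN.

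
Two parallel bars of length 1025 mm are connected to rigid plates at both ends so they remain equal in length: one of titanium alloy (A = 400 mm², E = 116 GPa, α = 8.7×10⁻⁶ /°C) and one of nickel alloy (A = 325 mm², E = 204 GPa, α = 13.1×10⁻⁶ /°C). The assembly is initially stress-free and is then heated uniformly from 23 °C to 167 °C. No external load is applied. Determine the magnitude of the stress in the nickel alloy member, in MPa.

σ ≈ 53.2 MPa (compressive)

Both members must finish at the same length. With the larger α, the nickel alloy tends to over-expand; the plates restrain it, putting the nickel alloy in compression and the titanium alloy in tension. With no external load the two internal forces are equal and opposite, magnitude P.
Setting the final lengths equal and cancelling L: (α₁ − α₂)ΔT = P/(A₁E₁) + P/(A₂E₂).
|α₁ − α₂|·ΔT = 4.4×10⁻⁶ × 144 = 0.0006336.
1/(A₁E₁) + 1/(A₂E₂) = 1/(400×116×10³) + 1/(325×204×10³) = 3.663×10⁻⁸ N⁻¹.
P = 0.0006336 / 3.663×10⁻⁸ = 17300 N = 17.3 kN.
σ_{nickel alloy} = P/A₂ = 17300/325 = 53.22 MPa, compressive.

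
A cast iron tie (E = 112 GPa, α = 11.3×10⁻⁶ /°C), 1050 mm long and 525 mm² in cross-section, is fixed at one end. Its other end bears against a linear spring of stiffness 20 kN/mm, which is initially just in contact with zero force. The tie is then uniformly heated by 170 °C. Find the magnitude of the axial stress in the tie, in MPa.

The unrestrained thermal change is αΔT L = 11.3×10⁻⁶ × 170 × 1050 = 2.017 mm.
With a force P in the spring, the elastic change of the tie is PL/(AE) and that of the spring is P/k; compatibility requires their sum to equal δ_free.
P [ L/(AE) + 1/k ] = δ_free → P [ 1050/(525×112×10³) + 1/(20×10³) ] = 2.017.
P = 2.017 / 6.786×10⁻⁵ = 29720 N.
σ = P/A = 29720/525 = 56.62 MPa.

σ ≈ 56.6 MPa (compressive)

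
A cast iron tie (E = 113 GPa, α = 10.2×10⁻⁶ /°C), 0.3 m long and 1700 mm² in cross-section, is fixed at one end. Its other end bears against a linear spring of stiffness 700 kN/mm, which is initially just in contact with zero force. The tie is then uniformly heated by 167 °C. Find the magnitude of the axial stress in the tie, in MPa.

σ ≈ 101 MPa (compressive)

The unrestrained thermal change is αΔT L = 10.2×10⁻⁶ × 167 × 300 = 0.511 mm.
Let P be the compressive force at the spring. The tie shortens elastically by PL/(AE) and the spring compresses by P/k; together these equal δ_free.
So P = δ_free / [L/(AE) + 1/k] = 0.511 / [ 300/(1700×113×10³) + 1/(700×10³) ].
P = 0.511 / 2.99×10⁻⁶ = 170900 N.
σ = P/A = 170900/1700 = 100.5 MPa.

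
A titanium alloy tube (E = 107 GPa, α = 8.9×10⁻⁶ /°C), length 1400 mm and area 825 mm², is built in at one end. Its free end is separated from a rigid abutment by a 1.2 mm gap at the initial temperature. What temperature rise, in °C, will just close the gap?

ΔT ≈ 96.3 °C

Contact occurs when the free expansion equals the gap: αΔT L = 1.2 mm.
ΔT = 1.2 / (8.9×10⁻⁶ × 1400) = 96.31 °C.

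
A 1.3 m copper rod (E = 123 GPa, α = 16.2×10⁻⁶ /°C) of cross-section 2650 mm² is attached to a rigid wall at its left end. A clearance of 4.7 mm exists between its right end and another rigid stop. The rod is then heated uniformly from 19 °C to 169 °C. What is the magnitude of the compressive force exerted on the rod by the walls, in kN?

P ≈ 0 kN

Free thermal elongation = αΔT L = 16.2×10⁻⁶ × 150 × 1300 = 3.159 mm.
This is smaller than the 4.7 mm clearance, so the rod expands freely without reaching the stop — the stress is zero.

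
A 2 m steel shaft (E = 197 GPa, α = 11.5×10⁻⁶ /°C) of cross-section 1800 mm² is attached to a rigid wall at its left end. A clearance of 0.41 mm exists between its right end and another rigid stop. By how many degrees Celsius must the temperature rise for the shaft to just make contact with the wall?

Contact occurs when the free expansion equals the gap: αΔT L = 0.41 mm.
ΔT = 0.41 / (11.5×10⁻⁶ × 2000) = 17.83 °C.

ΔT ≈ 17.8 °C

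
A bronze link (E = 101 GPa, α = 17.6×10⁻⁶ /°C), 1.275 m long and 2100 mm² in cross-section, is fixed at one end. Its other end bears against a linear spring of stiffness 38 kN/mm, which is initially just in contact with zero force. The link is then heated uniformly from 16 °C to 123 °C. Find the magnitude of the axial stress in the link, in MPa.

Free thermal expansion: δ_free = αΔT L = 17.6×10⁻⁶ × 107 × 1275 = 2.401 mm.
Let P be the compressive force at the spring. The link shortens elastically by PL/(AE) and the spring compresses by P/k; together these equal δ_free.
P [ L/(AE) + 1/k ] = δ_free → P [ 1275/(2100×101×10³) + 1/(38×10³) ] = 2.401.
P = 2.401 / 3.233×10⁻⁵ = 74270 N.
σ = P/A = 74270/2100 = 35.37 MPa.

σ ≈ 35.4 MPa (compressive)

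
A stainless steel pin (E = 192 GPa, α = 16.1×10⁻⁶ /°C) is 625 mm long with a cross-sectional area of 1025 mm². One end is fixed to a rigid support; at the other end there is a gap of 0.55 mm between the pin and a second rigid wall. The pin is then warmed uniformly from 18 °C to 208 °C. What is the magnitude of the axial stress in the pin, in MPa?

Unrestrained expansion: δ_free = αΔT L = 16.1×10⁻⁶ × 190 × 625 = 1.912 mm.
This exceeds the 0.55 mm gap, so the wall pushes back. The portion of expansion that must be recovered elastically is δ_free − gap = 1.912 − 0.55 = 1.362 mm.
Compatibility: PL/(AE) = 1.362 mm, so σ = P/A = E × (1.362/625) = 418.4 MPa.

σ ≈ 418 MPa (compressive)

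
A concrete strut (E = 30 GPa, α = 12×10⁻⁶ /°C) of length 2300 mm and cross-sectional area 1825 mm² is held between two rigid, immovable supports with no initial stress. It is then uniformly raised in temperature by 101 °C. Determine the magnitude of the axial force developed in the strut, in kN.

Full restraint means ε = 0, so the stress is σ = EαΔT = 30×10³ × 12×10⁻⁶ × 101 = 36.36 MPa.
Then P = σA = 36.36 × 1825 mm² = 66.36 kN, compressive.

P ≈ 66.4 kN (compressive)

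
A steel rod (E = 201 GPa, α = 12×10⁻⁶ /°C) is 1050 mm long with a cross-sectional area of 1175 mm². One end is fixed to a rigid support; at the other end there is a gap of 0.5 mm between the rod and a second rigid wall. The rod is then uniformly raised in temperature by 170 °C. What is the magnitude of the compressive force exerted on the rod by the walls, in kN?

If the wall were absent the rod would grow by αΔT L = 12×10⁻⁶ × 170 × 1050 = 2.142 mm.
After closing the 0.5 mm clearance, 2.142 − 0.5 = 1.642 mm of expansion remains to be suppressed by the wall.
Compatibility: PL/(AE) = 1.642 mm, so σ = P/A = E × (1.642/1050) = 314.3 MPa.
Force on the wall = σA = 314.3 × 1175 mm² = 369.3 kN.

P ≈ 369 kN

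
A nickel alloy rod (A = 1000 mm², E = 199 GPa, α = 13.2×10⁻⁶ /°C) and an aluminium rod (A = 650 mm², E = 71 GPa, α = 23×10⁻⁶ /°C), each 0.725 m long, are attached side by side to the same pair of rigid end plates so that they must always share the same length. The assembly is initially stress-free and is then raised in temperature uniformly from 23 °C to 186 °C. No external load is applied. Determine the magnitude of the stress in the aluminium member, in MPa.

σ ≈ 92.1 MPa (compressive)

Equilibrium of a rigid end plate with no external load gives equal and opposite internal forces ±P in the two members. Since α_{aluminium} > α_{nickel alloy}, heating drives the aluminium into compression and the nickel alloy into tension.
Setting the final lengths equal and cancelling L: (α₁ − α₂)ΔT = P/(A₁E₁) + P/(A₂E₂).
|α₁ − α₂|·ΔT = 9.8×10⁻⁶ × 163 = 0.001597.
1/(A₁E₁) + 1/(A₂E₂) = 1/(1000×199×10³) + 1/(650×71×10³) = 2.669×10⁻⁸ N⁻¹.
So P = 0.001597 / 2.669×10⁻⁸ = 59.84 kN.
σ_{aluminium} = P/A₂ = 59840/650 = 92.06 MPa, compressive.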